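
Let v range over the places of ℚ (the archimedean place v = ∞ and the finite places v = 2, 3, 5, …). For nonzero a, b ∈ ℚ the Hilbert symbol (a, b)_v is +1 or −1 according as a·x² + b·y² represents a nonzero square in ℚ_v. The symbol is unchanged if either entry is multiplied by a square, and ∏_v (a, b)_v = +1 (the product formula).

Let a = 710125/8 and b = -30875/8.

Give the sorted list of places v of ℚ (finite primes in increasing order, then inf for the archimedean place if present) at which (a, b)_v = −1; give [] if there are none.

[5, 23]

(a, b) ≡ (56810, -2470) mod (ℚ^×)²; places V = {2, 5, 13, 19, 23, ∞}.
(a,b)_13: α=1, u≡8; β=1, v≡7 (mod 13); (8|13)=-1, (7|13)=-1; sign (−1)^0·-1^1·-1^1 = +1.
(a,b)_∞: sgn(56810)=+, sgn(-2470)=−, so +1.
(a,b)_23: α=1, u≡4; β=0, v≡19 (mod 23); (4|23)=+1, (19|23)=-1; sign (−1)^0·+1^0·-1^1 = -1.
(a,b)_19: α=1, u≡5; β=1, v≡13 (mod 19); (5|19)=+1, (13|19)=-1; sign (−1)^1·+1^1·-1^1 = +1.
(a,b)_5: α=3, u≡2; β=3, v≡1 (mod 5); (2|5)=-1, (1|5)=+1; sign (−1)^0·-1^3·+1^3 = -1.
(a,b)_2: α=-3, β=-3; u≡5, v≡5 (mod 8); ε(u)ε(v)=0·0, αω(v)=-3·1, βω(u)=-3·1; sum ≡ 0  ⇒  +1.
|Ram(56810, -2470)| = 2, even; anisotropic at {5, 23}.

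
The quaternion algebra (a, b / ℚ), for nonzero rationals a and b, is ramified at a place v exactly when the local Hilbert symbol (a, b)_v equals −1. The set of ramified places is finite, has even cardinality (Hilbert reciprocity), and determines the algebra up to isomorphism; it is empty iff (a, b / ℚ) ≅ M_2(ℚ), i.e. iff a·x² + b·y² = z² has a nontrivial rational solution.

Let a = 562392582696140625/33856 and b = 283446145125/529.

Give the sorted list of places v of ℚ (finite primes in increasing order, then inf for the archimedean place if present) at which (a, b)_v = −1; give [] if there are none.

[3, 5, 13, 37]

Mod squares: a ≡ 15873, b ≡ 5. Check v ∈ {∞, 2, 3, 5, 11, 13, 23, 37}.
v=3: a=3^5·(≡2), b=3^4·(≡2) mod 3; (2|3)=-1, (2|3)=-1; (−1)^{5·4·1}·(-1)^4·(-1)^5 = -1.
v=23: a=23^-2·(≡16), b=23^-2·(≡5) mod 23; (16|23)=+1, (5|23)=-1; (−1)^{-2·-2·11}·(+1)^-2·(-1)^-2 = +1.
v=∞: 15873 > 0 and 5 > 0  ⇒  (a,b)_∞ = +1.
v=13: a=13^3·(≡12), b=13^2·(≡8) mod 13; (12|13)=+1, (8|13)=-1; (−1)^{3·2·6}·(+1)^2·(-1)^3 = -1.
v=2: v_2(a)=-6, v_2(b)=0; units ≡ 1, 5 (mod 8); ε·ε+αω+βω = 0·0+-6·1+0·0 ≡ 0  ⇒  (a,b)_2 = +1.
v=11: a=11^3·(≡7), b=11^2·(≡1) mod 11; (7|11)=-1, (1|11)=+1; (−1)^{3·2·5}·(-1)^2·(+1)^3 = +1.
v=5: a=5^6·(≡3), b=5^3·(≡4) mod 5; (3|5)=-1, (4|5)=+1; (−1)^{6·3·2}·(-1)^3·(+1)^6 = -1.
v=37: a=37^3·(≡22), b=37^2·(≡31) mod 37; (22|37)=-1, (31|37)=-1; (−1)^{3·2·18}·(-1)^2·(-1)^3 = -1.
|Ram(15873, 5)| = 4, even; anisotropic at {3, 5, 13, 37}.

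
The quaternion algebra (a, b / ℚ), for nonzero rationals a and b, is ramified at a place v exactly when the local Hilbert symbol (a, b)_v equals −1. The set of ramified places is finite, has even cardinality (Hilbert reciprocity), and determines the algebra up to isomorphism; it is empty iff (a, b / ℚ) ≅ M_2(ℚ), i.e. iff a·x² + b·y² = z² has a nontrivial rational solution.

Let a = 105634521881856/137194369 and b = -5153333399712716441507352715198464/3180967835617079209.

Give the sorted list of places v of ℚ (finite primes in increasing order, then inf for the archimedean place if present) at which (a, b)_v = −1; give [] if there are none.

Mod squares: a ≡ 50061, b ≡ -451. Check v ∈ {∞, 2, 3, 11, 13, 17, 29, 37, 41, 53}.
v=41: a=41^1·(≡23), b=41^3·(≡24) mod 41; (23|41)=+1, (24|41)=-1; (−1)^{1·3·20}·(+1)^3·(-1)^1 = -1.
v=29: a=29^2·(≡20), b=29^4·(≡7) mod 29; (20|29)=+1, (7|29)=+1; (−1)^{2·4·14}·(+1)^4·(+1)^2 = +1.
v=17: a=17^-2·(≡4), b=17^-4·(≡15) mod 17; (4|17)=+1, (15|17)=+1; (−1)^{-2·-4·8}·(+1)^-4·(+1)^-2 = +1.
v=37: a=37^1·(≡26), b=37^2·(≡3) mod 37; (26|37)=+1, (3|37)=+1; (−1)^{1·2·18}·(+1)^2·(+1)^1 = +1.
v=11: a=11^3·(≡10), b=11^7·(≡9) mod 11; (10|11)=-1, (9|11)=+1; (−1)^{3·7·5}·(-1)^7·(+1)^3 = +1.
v=53: a=53^-2·(≡4), b=53^-4·(≡50) mod 53; (4|53)=+1, (50|53)=-1; (−1)^{-2·-4·26}·(+1)^-4·(-1)^-2 = +1.
v=2: v_2(a)=8, v_2(b)=26; units ≡ 5, 5 (mod 8); ε·ε+αω+βω = 0·0+8·1+26·1 ≡ 0  ⇒  (a,b)_2 = +1.
v=13: a=13^-2·(≡2), b=13^-6·(≡4) mod 13; (2|13)=-1, (4|13)=+1; (−1)^{-2·-6·6}·(-1)^-6·(+1)^-2 = +1.
v=∞: 50061 > 0 and -451 < 0  ⇒  (a,b)_∞ = +1.
v=3: a=3^5·(≡1), b=3^10·(≡2) mod 3; (1|3)=+1, (2|3)=-1; (−1)^{5·10·1}·(+1)^10·(-1)^5 = -1.
(50061, -451 / ℚ) ramifies at {3, 41}: a division algebra.

[3, 41]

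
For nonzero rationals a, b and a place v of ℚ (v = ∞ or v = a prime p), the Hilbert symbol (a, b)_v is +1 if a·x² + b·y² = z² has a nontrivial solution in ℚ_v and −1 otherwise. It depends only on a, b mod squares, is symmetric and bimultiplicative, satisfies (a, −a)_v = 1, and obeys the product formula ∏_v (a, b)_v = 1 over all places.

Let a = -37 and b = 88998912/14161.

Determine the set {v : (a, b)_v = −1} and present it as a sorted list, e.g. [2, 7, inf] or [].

[29, 37]

(a, b) ≡ (-37, 1073) mod (ℚ^×)²; places V = {2, 3, 7, 17, 29, 37, ∞}.
(a,b)_∞: sgn(-37)=−, sgn(1073)=+, so +1.
(a,b)_29: α=0, u≡21; β=1, v≡10 (mod 29); (21|29)=-1, (10|29)=-1; sign (−1)^0·-1^1·-1^0 = -1.
(a,b)_3: α=0, u≡2; β=4, v≡2 (mod 3); (2|3)=-1, (2|3)=-1; sign (−1)^0·-1^4·-1^0 = +1.
(a,b)_37: α=1, u≡36; β=1, v≡29 (mod 37); (36|37)=+1, (29|37)=-1; sign (−1)^0·+1^1·-1^1 = -1.
(a,b)_7: α=0, u≡5; β=-2, v≡1 (mod 7); (5|7)=-1, (1|7)=+1; sign (−1)^0·-1^-2·+1^0 = +1.
(a,b)_2: α=0, β=10; u≡3, v≡1 (mod 8); ε(u)ε(v)=1·0, αω(v)=0·0, βω(u)=10·1; sum ≡ 0  ⇒  +1.
(a,b)_17: α=0, u≡14; β=-2, v≡16 (mod 17); (14|17)=-1, (16|17)=+1; sign (−1)^0·-1^-2·+1^0 = +1.
Ram(-37, 1073) = {29, 37}; no ℚ_29-point on the conic.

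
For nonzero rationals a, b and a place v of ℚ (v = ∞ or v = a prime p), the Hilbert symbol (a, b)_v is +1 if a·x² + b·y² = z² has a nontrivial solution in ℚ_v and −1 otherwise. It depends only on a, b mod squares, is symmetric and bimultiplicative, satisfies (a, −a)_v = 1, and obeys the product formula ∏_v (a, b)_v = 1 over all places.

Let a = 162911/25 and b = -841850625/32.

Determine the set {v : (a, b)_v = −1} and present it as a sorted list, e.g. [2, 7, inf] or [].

Mod squares: a ≡ 119, b ≡ -1122. Check v ∈ {∞, 2, 3, 5, 7, 11, 17, 37}.
v=37: a=37^2·(≡24), b=37^0·(≡34) mod 37; (24|37)=-1, (34|37)=+1; (−1)^{2·0·18}·(-1)^0·(+1)^2 = +1.
v=5: a=5^-2·(≡1), b=5^4·(≡2) mod 5; (1|5)=+1, (2|5)=-1; (−1)^{-2·4·2}·(+1)^4·(-1)^-2 = +1.
v=3: a=3^0·(≡2), b=3^1·(≡1) mod 3; (2|3)=-1, (1|3)=+1; (−1)^{0·1·1}·(-1)^1·(+1)^0 = -1.
v=2: v_2(a)=0, v_2(b)=-5; units ≡ 7, 7 (mod 8); ε·ε+αω+βω = 1·1+0·0+-5·0 ≡ 1  ⇒  (a,b)_2 = -1.
v=11: a=11^0·(≡4), b=11^1·(≡2) mod 11; (4|11)=+1, (2|11)=-1; (−1)^{0·1·5}·(+1)^1·(-1)^0 = +1.
v=∞: 119 > 0 and -1122 < 0  ⇒  (a,b)_∞ = +1.
v=17: a=17^1·(≡10), b=17^1·(≡8) mod 17; (10|17)=-1, (8|17)=+1; (−1)^{1·1·8}·(-1)^1·(+1)^1 = -1.
v=7: a=7^1·(≡3), b=7^4·(≡3) mod 7; (3|7)=-1, (3|7)=-1; (−1)^{1·4·3}·(-1)^4·(-1)^1 = -1.
(119, -1122 / ℚ) ramifies at {2, 3, 7, 17}: a division algebra.

[2, 3, 7, 17]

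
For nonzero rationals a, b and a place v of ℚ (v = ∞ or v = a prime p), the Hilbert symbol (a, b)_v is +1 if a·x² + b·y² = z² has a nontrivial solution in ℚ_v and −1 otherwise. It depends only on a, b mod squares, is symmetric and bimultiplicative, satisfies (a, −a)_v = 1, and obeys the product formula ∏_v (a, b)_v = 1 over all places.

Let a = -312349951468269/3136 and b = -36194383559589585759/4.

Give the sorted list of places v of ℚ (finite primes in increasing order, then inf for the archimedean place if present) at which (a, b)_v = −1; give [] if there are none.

(a, b) ≡ (-429, -2431) mod (ℚ^×)²; places V = {2, 3, 7, 11, 13, 17, ∞}.
(a,b)_11: α=3, u≡5; β=5, v≡10 (mod 11); (5|11)=+1, (10|11)=-1; sign (−1)^1·+1^5·-1^3 = +1.
(a,b)_2: α=-6, β=-2; u≡3, v≡1 (mod 8); ε(u)ε(v)=1·0, αω(v)=-6·0, βω(u)=-2·1; sum ≡ 0  ⇒  +1.
(a,b)_17: α=2, u≡2; β=3, v≡3 (mod 17); (2|17)=+1, (3|17)=-1; sign (−1)^0·+1^3·-1^2 = +1.
(a,b)_13: α=5, u≡11; β=7, v≡5 (mod 13); (11|13)=-1, (5|13)=-1; sign (−1)^0·-1^7·-1^5 = +1.
(a,b)_7: α=-2, u≡6; β=0, v≡3 (mod 7); (6|7)=-1, (3|7)=-1; sign (−1)^0·-1^0·-1^-2 = +1.
(a,b)_∞: sgn(-429)=−, sgn(-2431)=−, so -1.
(a,b)_3: α=7, u≡1; β=6, v≡2 (mod 3); (1|3)=+1, (2|3)=-1; sign (−1)^0·+1^6·-1^7 = -1.
Ram(-429, -2431) = {3, ∞}; no ℚ_3-point on the conic.

[3, inf]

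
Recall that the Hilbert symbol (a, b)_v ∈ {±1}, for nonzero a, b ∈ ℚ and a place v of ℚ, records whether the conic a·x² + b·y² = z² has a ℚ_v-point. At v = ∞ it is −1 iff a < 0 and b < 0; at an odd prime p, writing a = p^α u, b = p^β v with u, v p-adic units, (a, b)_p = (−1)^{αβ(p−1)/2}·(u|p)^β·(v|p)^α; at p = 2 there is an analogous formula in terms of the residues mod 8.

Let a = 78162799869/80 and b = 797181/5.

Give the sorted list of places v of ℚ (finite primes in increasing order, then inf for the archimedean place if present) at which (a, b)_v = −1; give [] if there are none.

Mod squares: a ≡ 21505, b ≡ 81345. Check v ∈ {∞, 2, 3, 5, 7, 11, 17, 23, 29}.
v=5: a=5^-1·(≡4), b=5^-1·(≡1) mod 5; (4|5)=+1, (1|5)=+1; (−1)^{-1·-1·2}·(+1)^-1·(+1)^-1 = +1.
v=11: a=11^1·(≡6), b=11^1·(≡5) mod 11; (6|11)=-1, (5|11)=+1; (−1)^{1·1·5}·(-1)^1·(+1)^1 = +1.
v=3: a=3^2·(≡1), b=3^1·(≡1) mod 3; (1|3)=+1, (1|3)=+1; (−1)^{2·1·1}·(+1)^1·(+1)^2 = +1.
v=2: v_2(a)=-4, v_2(b)=0; units ≡ 1, 1 (mod 8); ε·ε+αω+βω = 0·0+-4·0+0·0 ≡ 0  ⇒  (a,b)_2 = +1.
v=7: a=7^4·(≡2), b=7^2·(≡3) mod 7; (2|7)=+1, (3|7)=-1; (−1)^{4·2·3}·(+1)^2·(-1)^4 = +1.
v=∞: 21505 > 0 and 81345 > 0  ⇒  (a,b)_∞ = +1.
v=17: a=17^1·(≡3), b=17^1·(≡15) mod 17; (3|17)=-1, (15|17)=+1; (−1)^{1·1·8}·(-1)^1·(+1)^1 = -1.
v=29: a=29^2·(≡28), b=29^1·(≡11) mod 29; (28|29)=+1, (11|29)=-1; (−1)^{2·1·14}·(+1)^1·(-1)^2 = +1.
v=23: a=23^1·(≡7), b=23^0·(≡14) mod 23; (7|23)=-1, (14|23)=-1; (−1)^{1·0·11}·(-1)^0·(-1)^1 = -1.
Ram(21505, 81345) = {17, 23}; no ℚ_17-point on the conic.

[17, 23]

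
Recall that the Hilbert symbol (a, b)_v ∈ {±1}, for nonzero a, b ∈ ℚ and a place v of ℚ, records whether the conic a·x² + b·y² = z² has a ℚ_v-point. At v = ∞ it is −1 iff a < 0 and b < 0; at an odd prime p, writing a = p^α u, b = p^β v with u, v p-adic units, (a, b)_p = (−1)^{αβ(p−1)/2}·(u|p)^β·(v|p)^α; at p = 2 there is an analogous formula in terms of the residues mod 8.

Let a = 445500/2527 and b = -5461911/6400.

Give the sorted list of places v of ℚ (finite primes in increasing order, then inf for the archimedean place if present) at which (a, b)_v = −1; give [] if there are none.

[7, 11]

Mod squares: a ≡ 385, b ≡ -399. Check v ∈ {∞, 2, 3, 5, 7, 11, 13, 19}.
v=7: a=7^-1·(≡5), b=7^1·(≡5) mod 7; (5|7)=-1, (5|7)=-1; (−1)^{-1·1·3}·(-1)^1·(-1)^-1 = -1.
v=5: a=5^3·(≡2), b=5^-2·(≡4) mod 5; (2|5)=-1, (4|5)=+1; (−1)^{3·-2·2}·(-1)^-2·(+1)^3 = +1.
v=3: a=3^4·(≡1), b=3^5·(≡2) mod 3; (1|3)=+1, (2|3)=-1; (−1)^{4·5·1}·(+1)^5·(-1)^4 = +1.
v=13: a=13^0·(≡11), b=13^2·(≡3) mod 13; (11|13)=-1, (3|13)=+1; (−1)^{0·2·6}·(-1)^2·(+1)^0 = +1.
v=∞: 385 > 0 and -399 < 0  ⇒  (a,b)_∞ = +1.
v=11: a=11^1·(≡8), b=11^0·(≡2) mod 11; (8|11)=-1, (2|11)=-1; (−1)^{1·0·5}·(-1)^0·(-1)^1 = -1.
v=2: v_2(a)=2, v_2(b)=-8; units ≡ 1, 1 (mod 8); ε·ε+αω+βω = 0·0+2·0+-8·0 ≡ 0  ⇒  (a,b)_2 = +1.
v=19: a=19^-2·(≡1), b=19^1·(≡6) mod 19; (1|19)=+1, (6|19)=+1; (−1)^{-2·1·9}·(+1)^1·(+1)^-2 = +1.
(385, -399 / ℚ) ramifies at {7, 11}: a division algebra.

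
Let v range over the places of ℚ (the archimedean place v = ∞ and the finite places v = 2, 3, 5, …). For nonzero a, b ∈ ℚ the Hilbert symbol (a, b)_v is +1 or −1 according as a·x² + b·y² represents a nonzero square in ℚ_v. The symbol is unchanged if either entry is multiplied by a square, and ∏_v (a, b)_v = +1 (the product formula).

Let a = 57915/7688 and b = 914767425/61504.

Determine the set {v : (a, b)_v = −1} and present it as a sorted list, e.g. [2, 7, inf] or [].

[3, 5, 11, 13]

Mod squares: a ≡ 1430, b ≡ 33. Check v ∈ {∞, 2, 3, 5, 11, 13, 31}.
v=3: a=3^4·(≡2), b=3^9·(≡2) mod 3; (2|3)=-1, (2|3)=-1; (−1)^{4·9·1}·(-1)^9·(-1)^4 = -1.
v=11: a=11^1·(≡4), b=11^1·(≡5) mod 11; (4|11)=+1, (5|11)=+1; (−1)^{1·1·5}·(+1)^1·(+1)^1 = -1.
v=∞: 1430 > 0 and 33 > 0  ⇒  (a,b)_∞ = +1.
v=31: a=31^-2·(≡28), b=31^-2·(≡25) mod 31; (28|31)=+1, (25|31)=+1; (−1)^{-2·-2·15}·(+1)^-2·(+1)^-2 = +1.
v=13: a=13^1·(≡7), b=13^2·(≡2) mod 13; (7|13)=-1, (2|13)=-1; (−1)^{1·2·6}·(-1)^2·(-1)^1 = -1.
v=5: a=5^1·(≡1), b=5^2·(≡3) mod 5; (1|5)=+1, (3|5)=-1; (−1)^{1·2·2}·(+1)^2·(-1)^1 = -1.
v=2: v_2(a)=-3, v_2(b)=-6; units ≡ 3, 1 (mod 8); ε·ε+αω+βω = 1·0+-3·0+-6·1 ≡ 0  ⇒  (a,b)_2 = +1.
Ram(1430, 33) = {3, 5, 11, 13}; no ℚ_3-point on the conic.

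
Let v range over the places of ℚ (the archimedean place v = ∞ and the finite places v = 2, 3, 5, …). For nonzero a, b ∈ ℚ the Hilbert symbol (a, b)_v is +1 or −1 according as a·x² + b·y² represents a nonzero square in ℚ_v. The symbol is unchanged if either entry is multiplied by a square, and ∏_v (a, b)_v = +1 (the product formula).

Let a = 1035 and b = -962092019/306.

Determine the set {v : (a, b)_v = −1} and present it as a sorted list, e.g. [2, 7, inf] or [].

[2, 7]

Mod squares: a ≡ 115, b ≡ -361046. Check v ∈ {∞, 2, 3, 5, 7, 17, 23, 37, 41, 43}.
v=43: a=43^0·(≡3), b=43^2·(≡11) mod 43; (3|43)=-1, (11|43)=+1; (−1)^{0·2·21}·(-1)^2·(+1)^0 = +1.
v=41: a=41^0·(≡10), b=41^1·(≡4) mod 41; (10|41)=+1, (4|41)=+1; (−1)^{0·1·20}·(+1)^1·(+1)^0 = +1.
v=2: v_2(a)=0, v_2(b)=-1; units ≡ 3, 5 (mod 8); ε·ε+αω+βω = 1·0+0·1+-1·1 ≡ 1  ⇒  (a,b)_2 = -1.
v=5: a=5^1·(≡2), b=5^0·(≡1) mod 5; (2|5)=-1, (1|5)=+1; (−1)^{1·0·2}·(-1)^0·(+1)^1 = +1.
v=37: a=37^0·(≡36), b=37^1·(≡4) mod 37; (36|37)=+1, (4|37)=+1; (−1)^{0·1·18}·(+1)^1·(+1)^0 = +1.
v=3: a=3^2·(≡1), b=3^-2·(≡1) mod 3; (1|3)=+1, (1|3)=+1; (−1)^{2·-2·1}·(+1)^-2·(+1)^2 = +1.
v=23: a=23^1·(≡22), b=23^0·(≡4) mod 23; (22|23)=-1, (4|23)=+1; (−1)^{1·0·11}·(-1)^0·(+1)^1 = +1.
v=∞: 115 > 0 and -361046 < 0  ⇒  (a,b)_∞ = +1.
v=7: a=7^0·(≡6), b=7^3·(≡6) mod 7; (6|7)=-1, (6|7)=-1; (−1)^{0·3·3}·(-1)^3·(-1)^0 = -1.
v=17: a=17^0·(≡15), b=17^-1·(≡14) mod 17; (15|17)=+1, (14|17)=-1; (−1)^{0·-1·8}·(+1)^-1·(-1)^0 = +1.
|Ram(115, -361046)| = 2, even; anisotropic at {2, 7}.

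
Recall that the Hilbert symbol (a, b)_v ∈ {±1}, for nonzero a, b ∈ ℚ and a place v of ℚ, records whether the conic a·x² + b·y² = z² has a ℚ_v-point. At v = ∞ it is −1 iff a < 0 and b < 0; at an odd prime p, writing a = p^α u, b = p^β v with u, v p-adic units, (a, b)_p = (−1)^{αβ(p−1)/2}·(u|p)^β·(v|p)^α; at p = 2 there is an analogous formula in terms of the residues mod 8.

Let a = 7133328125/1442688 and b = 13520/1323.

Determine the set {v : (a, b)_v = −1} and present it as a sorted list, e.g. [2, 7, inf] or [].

Mod squares: a ≡ 6006, b ≡ 15. Check v ∈ {∞, 2, 3, 5, 7, 11, 13, 17}.
v=∞: 6006 > 0 and 15 > 0  ⇒  (a,b)_∞ = +1.
v=3: a=3^-1·(≡1), b=3^-3·(≡2) mod 3; (1|3)=+1, (2|3)=-1; (−1)^{-1·-3·1}·(+1)^-3·(-1)^-1 = +1.
v=5: a=5^6·(≡1), b=5^1·(≡3) mod 5; (1|5)=+1, (3|5)=-1; (−1)^{6·1·2}·(+1)^1·(-1)^6 = +1.
v=11: a=11^3·(≡2), b=11^0·(≡4) mod 11; (2|11)=-1, (4|11)=+1; (−1)^{3·0·5}·(-1)^0·(+1)^3 = +1.
v=2: v_2(a)=-7, v_2(b)=4; units ≡ 3, 7 (mod 8); ε·ε+αω+βω = 1·1+-7·0+4·1 ≡ 1  ⇒  (a,b)_2 = -1.
v=7: a=7^3·(≡4), b=7^-2·(≡4) mod 7; (4|7)=+1, (4|7)=+1; (−1)^{3·-2·3}·(+1)^-2·(+1)^3 = +1.
v=13: a=13^-1·(≡5), b=13^2·(≡8) mod 13; (5|13)=-1, (8|13)=-1; (−1)^{-1·2·6}·(-1)^2·(-1)^-1 = -1.
v=17: a=17^-2·(≡12), b=17^0·(≡4) mod 17; (12|17)=-1, (4|17)=+1; (−1)^{-2·0·8}·(-1)^0·(+1)^-2 = +1.
|Ram(6006, 15)| = 2, even; anisotropic at {2, 13}.

[2, 13]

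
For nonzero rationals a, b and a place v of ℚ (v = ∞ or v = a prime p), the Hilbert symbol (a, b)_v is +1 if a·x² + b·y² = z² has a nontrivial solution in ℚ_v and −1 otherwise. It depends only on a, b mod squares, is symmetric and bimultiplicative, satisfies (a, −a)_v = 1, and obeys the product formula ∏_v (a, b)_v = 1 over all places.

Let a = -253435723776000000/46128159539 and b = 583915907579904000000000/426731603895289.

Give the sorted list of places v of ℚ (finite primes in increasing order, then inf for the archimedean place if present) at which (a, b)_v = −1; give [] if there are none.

[2, 11]

Mod squares: a ≡ -11, b ≡ 10. Check v ∈ {∞, 2, 3, 5, 7, 11, 19, 23, 29}.
v=19: a=19^2·(≡15), b=19^2·(≡13) mod 19; (15|19)=-1, (13|19)=-1; (−1)^{2·2·9}·(-1)^2·(-1)^2 = +1.
v=23: a=23^2·(≡13), b=23^2·(≡19) mod 23; (13|23)=+1, (19|23)=-1; (−1)^{2·2·11}·(+1)^2·(-1)^2 = +1.
v=11: a=11^-3·(≡10), b=11^-4·(≡10) mod 11; (10|11)=-1, (10|11)=-1; (−1)^{-3·-4·5}·(-1)^-4·(-1)^-3 = -1.
v=5: a=5^6·(≡4), b=5^9·(≡2) mod 5; (4|5)=+1, (2|5)=-1; (−1)^{6·9·2}·(+1)^9·(-1)^6 = +1.
v=29: a=29^-4·(≡3), b=29^-6·(≡11) mod 29; (3|29)=-1, (11|29)=-1; (−1)^{-4·-6·14}·(-1)^-6·(-1)^-4 = +1.
v=3: a=3^4·(≡1), b=3^6·(≡1) mod 3; (1|3)=+1, (1|3)=+1; (−1)^{4·6·1}·(+1)^6·(+1)^4 = +1.
v=∞: -11 < 0 and 10 > 0  ⇒  (a,b)_∞ = +1.
v=2: v_2(a)=20, v_2(b)=31; units ≡ 5, 5 (mod 8); ε·ε+αω+βω = 0·0+20·1+31·1 ≡ 1  ⇒  (a,b)_2 = -1.
v=7: a=7^-2·(≡3), b=7^-2·(≡6) mod 7; (3|7)=-1, (6|7)=-1; (−1)^{-2·-2·3}·(-1)^-2·(-1)^-2 = +1.
Ram(-11, 10) = {2, 11}; no ℚ_2-point on the conic.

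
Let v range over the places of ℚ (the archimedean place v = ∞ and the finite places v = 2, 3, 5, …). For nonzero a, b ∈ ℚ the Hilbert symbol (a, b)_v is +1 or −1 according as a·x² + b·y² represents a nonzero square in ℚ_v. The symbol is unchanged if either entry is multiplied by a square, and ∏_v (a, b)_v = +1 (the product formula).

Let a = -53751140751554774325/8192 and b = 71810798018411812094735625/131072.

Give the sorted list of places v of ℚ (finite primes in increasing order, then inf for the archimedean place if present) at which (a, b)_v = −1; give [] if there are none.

Mod squares: a ≡ -158746, b ≡ 68034. Check v ∈ {∞, 2, 3, 5, 7, 17, 23, 29}.
v=23: a=23^3·(≡19), b=23^5·(≡19) mod 23; (19|23)=-1, (19|23)=-1; (−1)^{3·5·11}·(-1)^5·(-1)^3 = -1.
v=∞: -158746 < 0 and 68034 > 0  ⇒  (a,b)_∞ = +1.
v=29: a=29^3·(≡1), b=29^5·(≡19) mod 29; (1|29)=+1, (19|29)=-1; (−1)^{3·5·14}·(+1)^5·(-1)^3 = -1.
v=3: a=3^6·(≡2), b=3^11·(≡1) mod 3; (2|3)=-1, (1|3)=+1; (−1)^{6·11·1}·(-1)^11·(+1)^6 = -1.
v=5: a=5^2·(≡1), b=5^4·(≡1) mod 5; (1|5)=+1, (1|5)=+1; (−1)^{2·4·2}·(+1)^4·(+1)^2 = +1.
v=17: a=17^5·(≡3), b=17^3·(≡12) mod 17; (3|17)=-1, (12|17)=-1; (−1)^{5·3·8}·(-1)^3·(-1)^5 = +1.
v=7: a=7^1·(≡4), b=7^0·(≡4) mod 7; (4|7)=+1, (4|7)=+1; (−1)^{1·0·3}·(+1)^0·(+1)^1 = +1.
v=2: v_2(a)=-13, v_2(b)=-17; units ≡ 3, 1 (mod 8); ε·ε+αω+βω = 1·0+-13·0+-17·1 ≡ 1  ⇒  (a,b)_2 = -1.
(-158746, 68034 / ℚ) ramifies at {2, 3, 23, 29}: a division algebra.

[2, 3, 23, 29]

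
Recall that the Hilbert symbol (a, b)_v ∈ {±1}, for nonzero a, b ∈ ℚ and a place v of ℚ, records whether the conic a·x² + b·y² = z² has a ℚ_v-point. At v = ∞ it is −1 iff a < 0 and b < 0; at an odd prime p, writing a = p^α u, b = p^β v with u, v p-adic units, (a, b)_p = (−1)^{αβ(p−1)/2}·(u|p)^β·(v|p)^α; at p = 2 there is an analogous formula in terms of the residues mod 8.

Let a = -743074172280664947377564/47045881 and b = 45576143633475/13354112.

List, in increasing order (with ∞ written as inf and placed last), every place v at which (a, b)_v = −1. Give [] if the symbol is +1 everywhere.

[13, 31]

(a, b) ≡ (-2639, 289478) mod (ℚ^×)²; places V = {2, 3, 5, 7, 13, 17, 19, 23, 29, 31, ∞}.
(a,b)_19: α=-6, u≡3; β=-2, v≡3 (mod 19); (3|19)=-1, (3|19)=-1; sign (−1)^0·-1^-2·-1^-6 = +1.
(a,b)_3: α=0, u≡1; β=2, v≡2 (mod 3); (1|3)=+1, (2|3)=-1; sign (−1)^0·+1^2·-1^0 = +1.
(a,b)_7: α=9, u≡4; β=3, v≡3 (mod 7); (4|7)=+1, (3|7)=-1; sign (−1)^1·+1^3·-1^9 = +1.
(a,b)_5: α=0, u≡1; β=2, v≡2 (mod 5); (1|5)=+1, (2|5)=-1; sign (−1)^0·+1^2·-1^0 = +1.
(a,b)_∞: sgn(-2639)=−, sgn(289478)=+, so +1.
(a,b)_13: α=5, u≡11; β=4, v≡2 (mod 13); (11|13)=-1, (2|13)=-1; sign (−1)^0·-1^4·-1^5 = -1.
(a,b)_17: α=0, u≡2; β=-2, v≡13 (mod 17); (2|17)=+1, (13|17)=+1; sign (−1)^0·+1^-2·+1^0 = +1.
(a,b)_29: α=3, u≡6; β=1, v≡16 (mod 29); (6|29)=+1, (16|29)=+1; sign (−1)^0·+1^1·+1^3 = +1.
(a,b)_23: α=2, u≡18; β=1, v≡10 (mod 23); (18|23)=+1, (10|23)=-1; sign (−1)^0·+1^1·-1^2 = +1.
(a,b)_31: α=2, u≡17; β=1, v≡28 (mod 31); (17|31)=-1, (28|31)=+1; sign (−1)^0·-1^1·+1^2 = -1.
(a,b)_2: α=2, β=-7; u≡1, v≡3 (mod 8); ε(u)ε(v)=0·1, αω(v)=2·1, βω(u)=-7·0; sum ≡ 0  ⇒  +1.
(-2639, 289478 / ℚ) ramifies at {13, 31}: a division algebra.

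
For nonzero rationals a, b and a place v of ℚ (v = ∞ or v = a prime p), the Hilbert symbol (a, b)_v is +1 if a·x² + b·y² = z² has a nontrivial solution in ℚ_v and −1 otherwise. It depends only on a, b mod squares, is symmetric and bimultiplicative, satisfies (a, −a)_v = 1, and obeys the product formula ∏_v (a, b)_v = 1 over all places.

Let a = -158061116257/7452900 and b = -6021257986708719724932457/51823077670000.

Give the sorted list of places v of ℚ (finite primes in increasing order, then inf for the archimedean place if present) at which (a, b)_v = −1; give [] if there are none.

[7, 11, 17, 41, 53, inf]

Mod squares: a ≡ -697, b ≡ -126511. Check v ∈ {∞, 2, 3, 5, 7, 11, 13, 17, 23, 31, 37, 41, 47, 53}.
v=11: a=11^2·(≡8), b=11^3·(≡5) mod 11; (8|11)=-1, (5|11)=+1; (−1)^{2·3·5}·(-1)^3·(+1)^2 = -1.
v=3: a=3^-2·(≡2), b=3^0·(≡2) mod 3; (2|3)=-1, (2|3)=-1; (−1)^{-2·0·1}·(-1)^0·(-1)^-2 = +1.
v=∞: -697 < 0 and -126511 < 0  ⇒  (a,b)_∞ = -1.
v=7: a=7^-2·(≡3), b=7^-3·(≡1) mod 7; (3|7)=-1, (1|7)=+1; (−1)^{-2·-3·3}·(-1)^-3·(+1)^-2 = -1.
v=2: v_2(a)=-2, v_2(b)=-4; units ≡ 7, 1 (mod 8); ε·ε+αω+βω = 1·0+-2·0+-4·0 ≡ 0  ⇒  (a,b)_2 = +1.
v=53: a=53^0·(≡22), b=53^1·(≡5) mod 53; (22|53)=-1, (5|53)=-1; (−1)^{0·1·26}·(-1)^1·(-1)^0 = -1.
v=5: a=5^-2·(≡3), b=5^-4·(≡4) mod 5; (3|5)=-1, (4|5)=+1; (−1)^{-2·-4·2}·(-1)^-4·(+1)^-2 = +1.
v=23: a=23^0·(≡8), b=23^-2·(≡13) mod 23; (8|23)=+1, (13|23)=+1; (−1)^{0·-2·11}·(+1)^-2·(+1)^0 = +1.
v=13: a=13^-2·(≡2), b=13^-4·(≡5) mod 13; (2|13)=-1, (5|13)=-1; (−1)^{-2·-4·6}·(-1)^-4·(-1)^-2 = +1.
v=41: a=41^1·(≡6), b=41^2·(≡7) mod 41; (6|41)=-1, (7|41)=-1; (−1)^{1·2·20}·(-1)^2·(-1)^1 = -1.
v=47: a=47^0·(≡16), b=47^2·(≡29) mod 47; (16|47)=+1, (29|47)=-1; (−1)^{0·2·23}·(+1)^2·(-1)^0 = +1.
v=37: a=37^4·(≡31), b=37^6·(≡24) mod 37; (31|37)=-1, (24|37)=-1; (−1)^{4·6·18}·(-1)^6·(-1)^4 = +1.
v=17: a=17^1·(≡6), b=17^2·(≡12) mod 17; (6|17)=-1, (12|17)=-1; (−1)^{1·2·8}·(-1)^2·(-1)^1 = -1.
v=31: a=31^0·(≡10), b=31^1·(≡17) mod 31; (10|31)=+1, (17|31)=-1; (−1)^{0·1·15}·(+1)^1·(-1)^0 = +1.
(-697, -126511 / ℚ) ramifies at {7, 11, 17, 41, 53, ∞}: a division algebra.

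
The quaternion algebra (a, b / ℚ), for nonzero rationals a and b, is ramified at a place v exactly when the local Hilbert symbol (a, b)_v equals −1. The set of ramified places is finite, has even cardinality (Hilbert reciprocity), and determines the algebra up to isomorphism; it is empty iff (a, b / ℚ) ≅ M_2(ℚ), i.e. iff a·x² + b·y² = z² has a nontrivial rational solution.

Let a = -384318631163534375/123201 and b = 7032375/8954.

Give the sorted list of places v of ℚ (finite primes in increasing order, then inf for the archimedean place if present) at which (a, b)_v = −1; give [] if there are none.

Mod squares: a ≡ -95, b ≡ 2312870. Check v ∈ {∞, 2, 3, 5, 7, 11, 13, 19, 37, 47}.
v=∞: -95 < 0 and 2312870 > 0  ⇒  (a,b)_∞ = +1.
v=7: a=7^2·(≡5), b=7^1·(≡6) mod 7; (5|7)=-1, (6|7)=-1; (−1)^{2·1·3}·(-1)^1·(-1)^2 = -1.
v=11: a=11^2·(≡3), b=11^-2·(≡8) mod 11; (3|11)=+1, (8|11)=-1; (−1)^{2·-2·5}·(+1)^-2·(-1)^2 = +1.
v=19: a=19^3·(≡10), b=19^1·(≡1) mod 19; (10|19)=-1, (1|19)=+1; (−1)^{3·1·9}·(-1)^1·(+1)^3 = +1.
v=13: a=13^-2·(≡4), b=13^0·(≡9) mod 13; (4|13)=+1, (9|13)=+1; (−1)^{-2·0·6}·(+1)^0·(+1)^-2 = +1.
v=3: a=3^-6·(≡1), b=3^2·(≡2) mod 3; (1|3)=+1, (2|3)=-1; (−1)^{-6·2·1}·(+1)^2·(-1)^-6 = +1.
v=2: v_2(a)=0, v_2(b)=-1; units ≡ 1, 3 (mod 8); ε·ε+αω+βω = 0·1+0·1+-1·0 ≡ 0  ⇒  (a,b)_2 = +1.
v=5: a=5^5·(≡4), b=5^3·(≡1) mod 5; (4|5)=+1, (1|5)=+1; (−1)^{5·3·2}·(+1)^3·(+1)^5 = +1.
v=37: a=37^2·(≡9), b=37^-1·(≡17) mod 37; (9|37)=+1, (17|37)=-1; (−1)^{2·-1·18}·(+1)^-1·(-1)^2 = +1.
v=47: a=47^2·(≡19), b=47^1·(≡1) mod 47; (19|47)=-1, (1|47)=+1; (−1)^{2·1·23}·(-1)^1·(+1)^2 = -1.
Ram(-95, 2312870) = {7, 47}; no ℚ_7-point on the conic.

[7, 47]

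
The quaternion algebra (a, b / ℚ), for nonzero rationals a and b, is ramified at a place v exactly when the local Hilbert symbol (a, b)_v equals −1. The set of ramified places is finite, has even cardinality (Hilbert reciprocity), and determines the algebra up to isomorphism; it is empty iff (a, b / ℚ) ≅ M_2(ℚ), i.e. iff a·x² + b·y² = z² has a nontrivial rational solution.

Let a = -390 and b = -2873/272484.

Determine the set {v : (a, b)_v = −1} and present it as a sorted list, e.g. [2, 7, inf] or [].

[5, inf]

Mod squares: a ≡ -390, b ≡ -17. Check v ∈ {∞, 2, 3, 5, 13, 17, 29}.
v=17: a=17^0·(≡1), b=17^1·(≡15) mod 17; (1|17)=+1, (15|17)=+1; (−1)^{0·1·8}·(+1)^1·(+1)^0 = +1.
v=5: a=5^1·(≡2), b=5^0·(≡3) mod 5; (2|5)=-1, (3|5)=-1; (−1)^{1·0·2}·(-1)^0·(-1)^1 = -1.
v=29: a=29^0·(≡16), b=29^-2·(≡17) mod 29; (16|29)=+1, (17|29)=-1; (−1)^{0·-2·14}·(+1)^-2·(-1)^0 = +1.
v=2: v_2(a)=1, v_2(b)=-2; units ≡ 5, 7 (mod 8); ε·ε+αω+βω = 0·1+1·0+-2·1 ≡ 0  ⇒  (a,b)_2 = +1.
v=3: a=3^1·(≡2), b=3^-4·(≡1) mod 3; (2|3)=-1, (1|3)=+1; (−1)^{1·-4·1}·(-1)^-4·(+1)^1 = +1.
v=13: a=13^1·(≡9), b=13^2·(≡12) mod 13; (9|13)=+1, (12|13)=+1; (−1)^{1·2·6}·(+1)^2·(+1)^1 = +1.
v=∞: -390 < 0 and -17 < 0  ⇒  (a,b)_∞ = -1.
(-390, -17 / ℚ) ramifies at {5, ∞}: a division algebra.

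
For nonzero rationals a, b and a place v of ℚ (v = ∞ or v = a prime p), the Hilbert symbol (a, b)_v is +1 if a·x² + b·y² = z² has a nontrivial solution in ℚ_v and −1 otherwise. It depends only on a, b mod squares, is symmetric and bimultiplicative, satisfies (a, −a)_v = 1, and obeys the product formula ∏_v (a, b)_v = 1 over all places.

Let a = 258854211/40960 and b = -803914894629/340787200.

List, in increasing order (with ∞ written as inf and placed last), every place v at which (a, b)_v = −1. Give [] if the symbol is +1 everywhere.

[2, 3, 5, 7, 11, 13]

Mod squares: a ≡ 110, b ≡ -273. Check v ∈ {∞, 2, 3, 5, 7, 11, 13}.
v=2: v_2(a)=-13, v_2(b)=-20; units ≡ 7, 7 (mod 8); ε·ε+αω+βω = 1·1+-13·0+-20·0 ≡ 1  ⇒  (a,b)_2 = -1.
v=11: a=11^3·(≡8), b=11^6·(≡10) mod 11; (8|11)=-1, (10|11)=-1; (−1)^{3·6·5}·(-1)^6·(-1)^3 = -1.
v=∞: 110 > 0 and -273 < 0  ⇒  (a,b)_∞ = +1.
v=13: a=13^0·(≡7), b=13^-1·(≡6) mod 13; (7|13)=-1, (6|13)=-1; (−1)^{0·-1·6}·(-1)^-1·(-1)^0 = -1.
v=7: a=7^4·(≡6), b=7^5·(≡3) mod 7; (6|7)=-1, (3|7)=-1; (−1)^{4·5·3}·(-1)^5·(-1)^4 = -1.
v=3: a=3^4·(≡2), b=3^3·(≡2) mod 3; (2|3)=-1, (2|3)=-1; (−1)^{4·3·1}·(-1)^3·(-1)^4 = -1.
v=5: a=5^-1·(≡3), b=5^-2·(≡2) mod 5; (3|5)=-1, (2|5)=-1; (−1)^{-1·-2·2}·(-1)^-2·(-1)^-1 = -1.
Ram(110, -273) = {2, 3, 5, 7, 11, 13}; no ℚ_2-point on the conic.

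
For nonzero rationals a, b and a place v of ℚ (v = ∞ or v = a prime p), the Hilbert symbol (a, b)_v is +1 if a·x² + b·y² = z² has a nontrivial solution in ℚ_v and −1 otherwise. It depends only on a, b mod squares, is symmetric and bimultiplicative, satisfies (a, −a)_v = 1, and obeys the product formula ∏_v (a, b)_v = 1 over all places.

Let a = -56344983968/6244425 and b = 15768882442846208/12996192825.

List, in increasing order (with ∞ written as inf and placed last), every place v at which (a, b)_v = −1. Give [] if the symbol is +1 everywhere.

[17, 31]

Mod squares: a ≡ -38874, b ≡ 10659. Check v ∈ {∞, 2, 3, 5, 7, 11, 13, 17, 19, 29, 31}.
v=3: a=3^-3·(≡2), b=3^-9·(≡1) mod 3; (2|3)=-1, (1|3)=+1; (−1)^{-3·-9·1}·(-1)^-9·(+1)^-3 = +1.
v=29: a=29^-2·(≡10), b=29^0·(≡28) mod 29; (10|29)=-1, (28|29)=+1; (−1)^{-2·0·14}·(-1)^0·(+1)^-2 = +1.
v=17: a=17^0·(≡3), b=17^3·(≡16) mod 17; (3|17)=-1, (16|17)=+1; (−1)^{0·3·8}·(-1)^3·(+1)^0 = -1.
v=∞: -38874 < 0 and 10659 > 0  ⇒  (a,b)_∞ = +1.
v=7: a=7^2·(≡1), b=7^-4·(≡5) mod 7; (1|7)=+1, (5|7)=-1; (−1)^{2·-4·3}·(+1)^-4·(-1)^2 = +1.
v=11: a=11^-1·(≡10), b=11^-1·(≡9) mod 11; (10|11)=-1, (9|11)=+1; (−1)^{-1·-1·5}·(-1)^-1·(+1)^-1 = +1.
v=2: v_2(a)=5, v_2(b)=14; units ≡ 3, 3 (mod 8); ε·ε+αω+βω = 1·1+5·1+14·1 ≡ 0  ⇒  (a,b)_2 = +1.
v=31: a=31^1·(≡15), b=31^0·(≡12) mod 31; (15|31)=-1, (12|31)=-1; (−1)^{1·0·15}·(-1)^0·(-1)^1 = -1.
v=13: a=13^2·(≡1), b=13^4·(≡4) mod 13; (1|13)=+1, (4|13)=+1; (−1)^{2·4·6}·(+1)^4·(+1)^2 = +1.
v=19: a=19^3·(≡7), b=19^3·(≡13) mod 19; (7|19)=+1, (13|19)=-1; (−1)^{3·3·9}·(+1)^3·(-1)^3 = +1.
v=5: a=5^-2·(≡1), b=5^-2·(≡1) mod 5; (1|5)=+1, (1|5)=+1; (−1)^{-2·-2·2}·(+1)^-2·(+1)^-2 = +1.
(-38874, 10659 / ℚ) ramifies at {17, 31}: a division algebra.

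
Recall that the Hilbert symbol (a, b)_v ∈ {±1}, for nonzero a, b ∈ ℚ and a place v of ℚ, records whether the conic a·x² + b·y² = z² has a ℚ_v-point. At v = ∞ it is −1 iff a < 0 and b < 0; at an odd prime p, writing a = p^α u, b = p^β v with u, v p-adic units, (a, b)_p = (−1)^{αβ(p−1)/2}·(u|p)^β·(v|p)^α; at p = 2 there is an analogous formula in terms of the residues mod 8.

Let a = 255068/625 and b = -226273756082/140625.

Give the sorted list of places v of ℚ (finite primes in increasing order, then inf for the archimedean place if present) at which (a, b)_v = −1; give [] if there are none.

Mod squares: a ≡ 527, b ≡ -16082. Check v ∈ {∞, 2, 3, 5, 11, 17, 31, 43}.
v=∞: 527 > 0 and -16082 < 0  ⇒  (a,b)_∞ = +1.
v=31: a=31^1·(≡15), b=31^2·(≡7) mod 31; (15|31)=-1, (7|31)=+1; (−1)^{1·2·15}·(-1)^2·(+1)^1 = +1.
v=5: a=5^-4·(≡3), b=5^-6·(≡2) mod 5; (3|5)=-1, (2|5)=-1; (−1)^{-4·-6·2}·(-1)^-6·(-1)^-4 = +1.
v=11: a=11^2·(≡2), b=11^5·(≡4) mod 11; (2|11)=-1, (4|11)=+1; (−1)^{2·5·5}·(-1)^5·(+1)^2 = -1.
v=43: a=43^0·(≡9), b=43^1·(≡15) mod 43; (9|43)=+1, (15|43)=+1; (−1)^{0·1·21}·(+1)^1·(+1)^0 = +1.
v=2: v_2(a)=2, v_2(b)=1; units ≡ 7, 7 (mod 8); ε·ε+αω+βω = 1·1+2·0+1·0 ≡ 1  ⇒  (a,b)_2 = -1.
v=17: a=17^1·(≡6), b=17^1·(≡12) mod 17; (6|17)=-1, (12|17)=-1; (−1)^{1·1·8}·(-1)^1·(-1)^1 = +1.
v=3: a=3^0·(≡2), b=3^-2·(≡1) mod 3; (2|3)=-1, (1|3)=+1; (−1)^{0·-2·1}·(-1)^-2·(+1)^0 = +1.
Ram(527, -16082) = {2, 11}; no ℚ_2-point on the conic.

[2, 11]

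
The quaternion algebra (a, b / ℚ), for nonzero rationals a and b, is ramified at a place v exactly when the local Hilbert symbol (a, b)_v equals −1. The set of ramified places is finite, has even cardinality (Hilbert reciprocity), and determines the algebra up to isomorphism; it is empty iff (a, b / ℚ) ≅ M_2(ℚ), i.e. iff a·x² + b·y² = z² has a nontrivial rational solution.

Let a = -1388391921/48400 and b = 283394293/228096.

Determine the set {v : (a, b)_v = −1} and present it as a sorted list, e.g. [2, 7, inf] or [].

[2, 3, 11, 13, 17, 19]

Mod squares: a ≡ -969, b ≡ 143. Check v ∈ {∞, 2, 3, 5, 7, 11, 13, 17, 19, 23, 29}.
v=19: a=19^3·(≡1), b=19^0·(≡2) mod 19; (1|19)=+1, (2|19)=-1; (−1)^{3·0·9}·(+1)^0·(-1)^3 = -1.
v=∞: -969 < 0 and 143 > 0  ⇒  (a,b)_∞ = +1.
v=17: a=17^1·(≡12), b=17^0·(≡11) mod 17; (12|17)=-1, (11|17)=-1; (−1)^{1·0·8}·(-1)^0·(-1)^1 = -1.
v=11: a=11^-2·(≡10), b=11^-1·(≡6) mod 11; (10|11)=-1, (6|11)=-1; (−1)^{-2·-1·5}·(-1)^-1·(-1)^-2 = -1.
v=5: a=5^-2·(≡4), b=5^0·(≡3) mod 5; (4|5)=+1, (3|5)=-1; (−1)^{-2·0·2}·(+1)^0·(-1)^-2 = +1.
v=23: a=23^0·(≡14), b=23^2·(≡14) mod 23; (14|23)=-1, (14|23)=-1; (−1)^{0·2·11}·(-1)^2·(-1)^0 = +1.
v=2: v_2(a)=-4, v_2(b)=-8; units ≡ 7, 7 (mod 8); ε·ε+αω+βω = 1·1+-4·0+-8·0 ≡ 1  ⇒  (a,b)_2 = -1.
v=3: a=3^5·(≡1), b=3^-4·(≡2) mod 3; (1|3)=+1, (2|3)=-1; (−1)^{5·-4·1}·(+1)^-4·(-1)^5 = -1.
v=13: a=13^0·(≡6), b=13^1·(≡11) mod 13; (6|13)=-1, (11|13)=-1; (−1)^{0·1·6}·(-1)^1·(-1)^0 = -1.
v=7: a=7^2·(≡4), b=7^2·(≡3) mod 7; (4|7)=+1, (3|7)=-1; (−1)^{2·2·3}·(+1)^2·(-1)^2 = +1.
v=29: a=29^0·(≡14), b=29^2·(≡2) mod 29; (14|29)=-1, (2|29)=-1; (−1)^{0·2·14}·(-1)^2·(-1)^0 = +1.
|Ram(-969, 143)| = 6, even; anisotropic at {2, 3, 11, 13, 17, 19}.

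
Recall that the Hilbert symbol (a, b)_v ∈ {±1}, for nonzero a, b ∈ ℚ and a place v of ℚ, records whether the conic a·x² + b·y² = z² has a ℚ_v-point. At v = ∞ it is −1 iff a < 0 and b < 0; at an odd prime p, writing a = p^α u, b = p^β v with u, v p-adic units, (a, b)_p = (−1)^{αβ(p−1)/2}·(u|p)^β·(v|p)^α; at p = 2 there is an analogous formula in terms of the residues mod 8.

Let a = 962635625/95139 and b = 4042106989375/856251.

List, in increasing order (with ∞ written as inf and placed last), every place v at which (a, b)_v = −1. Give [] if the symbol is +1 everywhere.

[13, 17]

(a, b) ≡ (187, 2717) mod (ℚ^×)²; places V = {2, 3, 5, 7, 11, 13, 17, 19, 31, 43, ∞}.
(a,b)_7: α=2, u≡3; β=2, v≡2 (mod 7); (3|7)=-1, (2|7)=+1; sign (−1)^0·-1^2·+1^2 = +1.
(a,b)_3: α=-2, u≡1; β=-4, v≡2 (mod 3); (1|3)=+1, (2|3)=-1; sign (−1)^0·+1^-4·-1^-2 = +1.
(a,b)_13: α=0, u≡11; β=1, v≡12 (mod 13); (11|13)=-1, (12|13)=+1; sign (−1)^0·-1^1·+1^0 = -1.
(a,b)_11: α=-1, u≡2; β=-1, v≡3 (mod 11); (2|11)=-1, (3|11)=+1; sign (−1)^1·-1^-1·+1^-1 = +1.
(a,b)_31: α=-2, u≡16; β=-2, v≡18 (mod 31); (16|31)=+1, (18|31)=+1; sign (−1)^0·+1^-2·+1^-2 = +1.
(a,b)_17: α=1, u≡10; β=2, v≡10 (mod 17); (10|17)=-1, (10|17)=-1; sign (−1)^0·-1^2·-1^1 = -1.
(a,b)_5: α=4, u≡3; β=4, v≡3 (mod 5); (3|5)=-1, (3|5)=-1; sign (−1)^0·-1^4·-1^4 = +1.
(a,b)_19: α=0, u≡6; β=1, v≡8 (mod 19); (6|19)=+1, (8|19)=-1; sign (−1)^0·+1^1·-1^0 = +1.
(a,b)_43: α=2, u≡16; β=2, v≡2 (mod 43); (16|43)=+1, (2|43)=-1; sign (−1)^0·+1^2·-1^2 = +1.
(a,b)_2: α=0, β=0; u≡3, v≡5 (mod 8); ε(u)ε(v)=1·0, αω(v)=0·1, βω(u)=0·1; sum ≡ 0  ⇒  +1.
(a,b)_∞: sgn(187)=+, sgn(2717)=+, so +1.
Ram(187, 2717) = {13, 17}; no ℚ_13-point on the conic.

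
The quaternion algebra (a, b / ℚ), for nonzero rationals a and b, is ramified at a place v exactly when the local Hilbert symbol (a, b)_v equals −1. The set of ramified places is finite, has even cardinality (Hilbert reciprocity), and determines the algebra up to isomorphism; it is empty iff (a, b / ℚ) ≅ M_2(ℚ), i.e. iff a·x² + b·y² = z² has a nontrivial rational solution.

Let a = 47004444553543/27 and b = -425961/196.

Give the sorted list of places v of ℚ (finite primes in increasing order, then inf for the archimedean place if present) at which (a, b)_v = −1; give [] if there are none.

[3, 37, 47, 53]

Mod squares: a ≡ 52237821, b ≡ -47329. Check v ∈ {∞, 2, 3, 7, 17, 19, 31, 37, 47, 53}.
v=∞: 52237821 > 0 and -47329 < 0  ⇒  (a,b)_∞ = +1.
v=37: a=37^1·(≡5), b=37^0·(≡22) mod 37; (5|37)=-1, (22|37)=-1; (−1)^{1·0·18}·(-1)^0·(-1)^1 = -1.
v=17: a=17^1·(≡11), b=17^0·(≡16) mod 17; (11|17)=-1, (16|17)=+1; (−1)^{1·0·8}·(-1)^0·(+1)^1 = +1.
v=19: a=19^1·(≡2), b=19^1·(≡16) mod 19; (2|19)=-1, (16|19)=+1; (−1)^{1·1·9}·(-1)^1·(+1)^1 = +1.
v=2: v_2(a)=0, v_2(b)=-2; units ≡ 5, 7 (mod 8); ε·ε+αω+βω = 0·1+0·0+-2·1 ≡ 0  ⇒  (a,b)_2 = +1.
v=53: a=53^2·(≡30), b=53^1·(≡22) mod 53; (30|53)=-1, (22|53)=-1; (−1)^{2·1·26}·(-1)^1·(-1)^2 = -1.
v=31: a=31^3·(≡24), b=31^0·(≡1) mod 31; (24|31)=-1, (1|31)=+1; (−1)^{3·0·15}·(-1)^0·(+1)^3 = +1.
v=3: a=3^-3·(≡1), b=3^2·(≡2) mod 3; (1|3)=+1, (2|3)=-1; (−1)^{-3·2·1}·(+1)^2·(-1)^-3 = -1.
v=7: a=7^0·(≡6), b=7^-2·(≡6) mod 7; (6|7)=-1, (6|7)=-1; (−1)^{0·-2·3}·(-1)^-2·(-1)^0 = +1.
v=47: a=47^1·(≡4), b=47^1·(≡1) mod 47; (4|47)=+1, (1|47)=+1; (−1)^{1·1·23}·(+1)^1·(+1)^1 = -1.
Ram(52237821, -47329) = {3, 37, 47, 53}; no ℚ_3-point on the conic.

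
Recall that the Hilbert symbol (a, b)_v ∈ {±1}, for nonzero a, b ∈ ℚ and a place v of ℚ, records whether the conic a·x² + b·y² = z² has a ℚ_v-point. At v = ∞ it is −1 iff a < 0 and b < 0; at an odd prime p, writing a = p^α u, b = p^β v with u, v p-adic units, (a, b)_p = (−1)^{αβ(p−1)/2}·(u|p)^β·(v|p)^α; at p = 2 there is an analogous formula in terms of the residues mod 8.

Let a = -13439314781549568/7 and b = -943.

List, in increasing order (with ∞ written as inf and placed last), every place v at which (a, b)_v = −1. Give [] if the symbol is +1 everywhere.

[23, 37, 47, inf]

Mod squares: a ≡ -11479139, b ≡ -943. Check v ∈ {∞, 2, 3, 7, 23, 37, 41, 47}.
v=∞: -11479139 < 0 and -943 < 0  ⇒  (a,b)_∞ = -1.
v=23: a=23^3·(≡21), b=23^1·(≡5) mod 23; (21|23)=-1, (5|23)=-1; (−1)^{3·1·11}·(-1)^1·(-1)^3 = -1.
v=7: a=7^-1·(≡5), b=7^0·(≡2) mod 7; (5|7)=-1, (2|7)=+1; (−1)^{-1·0·3}·(-1)^0·(+1)^-1 = +1.
v=3: a=3^2·(≡1), b=3^0·(≡2) mod 3; (1|3)=+1, (2|3)=-1; (−1)^{2·0·1}·(+1)^0·(-1)^2 = +1.
v=47: a=47^1·(≡20), b=47^0·(≡44) mod 47; (20|47)=-1, (44|47)=-1; (−1)^{1·0·23}·(-1)^0·(-1)^1 = -1.
v=37: a=37^1·(≡23), b=37^0·(≡19) mod 37; (23|37)=-1, (19|37)=-1; (−1)^{1·0·18}·(-1)^0·(-1)^1 = -1.
v=2: v_2(a)=10, v_2(b)=0; units ≡ 5, 1 (mod 8); ε·ε+αω+βω = 0·0+10·0+0·1 ≡ 0  ⇒  (a,b)_2 = +1.
v=41: a=41^3·(≡4), b=41^1·(≡18) mod 41; (4|41)=+1, (18|41)=+1; (−1)^{3·1·20}·(+1)^1·(+1)^3 = +1.
(-11479139, -943 / ℚ) ramifies at {23, 37, 47, ∞}: a division algebra.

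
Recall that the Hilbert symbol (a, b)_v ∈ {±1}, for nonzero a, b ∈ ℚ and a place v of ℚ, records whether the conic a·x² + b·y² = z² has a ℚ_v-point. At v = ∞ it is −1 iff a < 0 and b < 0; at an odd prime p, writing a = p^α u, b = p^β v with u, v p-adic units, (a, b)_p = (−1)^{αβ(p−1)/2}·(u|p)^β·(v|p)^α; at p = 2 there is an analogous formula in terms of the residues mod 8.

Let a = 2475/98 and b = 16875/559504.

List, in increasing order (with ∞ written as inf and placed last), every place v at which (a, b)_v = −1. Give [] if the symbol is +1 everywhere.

(a, b) ≡ (22, 3) mod (ℚ^×)²; places V = {2, 3, 5, 7, 11, 17, ∞}.
(a,b)_3: α=2, u≡1; β=3, v≡1 (mod 3); (1|3)=+1, (1|3)=+1; sign (−1)^0·+1^3·+1^2 = +1.
(a,b)_17: α=0, u≡6; β=-2, v≡3 (mod 17); (6|17)=-1, (3|17)=-1; sign (−1)^0·-1^-2·-1^0 = +1.
(a,b)_11: α=1, u≡6; β=-2, v≡3 (mod 11); (6|11)=-1, (3|11)=+1; sign (−1)^0·-1^-2·+1^1 = +1.
(a,b)_∞: sgn(22)=+, sgn(3)=+, so +1.
(a,b)_5: α=2, u≡3; β=4, v≡3 (mod 5); (3|5)=-1, (3|5)=-1; sign (−1)^0·-1^4·-1^2 = +1.
(a,b)_2: α=-1, β=-4; u≡3, v≡3 (mod 8); ε(u)ε(v)=1·1, αω(v)=-1·1, βω(u)=-4·1; sum ≡ 0  ⇒  +1.
(a,b)_7: α=-2, u≡2; β=0, v≡5 (mod 7); (2|7)=+1, (5|7)=-1; sign (−1)^0·+1^0·-1^-2 = +1.
Every local symbol is +1, so the conic 22·x² + 3·y² = z² has ℚ_v-points for all v and hence a ℚ-point; (a, b / ℚ) ≅ M_2(ℚ).

[]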